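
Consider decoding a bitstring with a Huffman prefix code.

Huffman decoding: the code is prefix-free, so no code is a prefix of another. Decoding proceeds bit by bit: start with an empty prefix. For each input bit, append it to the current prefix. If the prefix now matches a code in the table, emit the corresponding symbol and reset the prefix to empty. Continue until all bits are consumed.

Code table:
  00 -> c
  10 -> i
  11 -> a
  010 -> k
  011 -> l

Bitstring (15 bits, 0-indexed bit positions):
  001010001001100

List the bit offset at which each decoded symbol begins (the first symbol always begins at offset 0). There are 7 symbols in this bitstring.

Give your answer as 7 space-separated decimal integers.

Bit 0: prefix='0' (no match yet)
Bit 1: prefix='00' -> emit 'c', reset
Bit 2: prefix='1' (no match yet)
Bit 3: prefix='10' -> emit 'i', reset
Bit 4: prefix='1' (no match yet)
Bit 5: prefix='10' -> emit 'i', reset
Bit 6: prefix='0' (no match yet)
Bit 7: prefix='00' -> emit 'c', reset
Bit 8: prefix='1' (no match yet)
Bit 9: prefix='10' -> emit 'i', reset
Bit 10: prefix='0' (no match yet)
Bit 11: prefix='01' (no match yet)
Bit 12: prefix='011' -> emit 'l', reset
Bit 13: prefix='0' (no match yet)
Bit 14: prefix='00' -> emit 'c', reset

Answer: 0 2 4 6 8 10 13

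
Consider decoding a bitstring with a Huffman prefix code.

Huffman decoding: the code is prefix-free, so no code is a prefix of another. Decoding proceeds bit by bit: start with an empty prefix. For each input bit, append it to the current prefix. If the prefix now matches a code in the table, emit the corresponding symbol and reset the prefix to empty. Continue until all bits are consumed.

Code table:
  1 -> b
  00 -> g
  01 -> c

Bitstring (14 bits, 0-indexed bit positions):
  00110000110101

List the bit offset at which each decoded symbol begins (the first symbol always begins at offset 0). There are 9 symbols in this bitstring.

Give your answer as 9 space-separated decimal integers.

Answer: 0 2 3 4 6 8 9 10 12

Derivation:
Bit 0: prefix='0' (no match yet)
Bit 1: prefix='00' -> emit 'g', reset
Bit 2: prefix='1' -> emit 'b', reset
Bit 3: prefix='1' -> emit 'b', reset
Bit 4: prefix='0' (no match yet)
Bit 5: prefix='00' -> emit 'g', reset
Bit 6: prefix='0' (no match yet)
Bit 7: prefix='00' -> emit 'g', reset
Bit 8: prefix='1' -> emit 'b', reset
Bit 9: prefix='1' -> emit 'b', reset
Bit 10: prefix='0' (no match yet)
Bit 11: prefix='01' -> emit 'c', reset
Bit 12: prefix='0' (no match yet)
Bit 13: prefix='01' -> emit 'c', reset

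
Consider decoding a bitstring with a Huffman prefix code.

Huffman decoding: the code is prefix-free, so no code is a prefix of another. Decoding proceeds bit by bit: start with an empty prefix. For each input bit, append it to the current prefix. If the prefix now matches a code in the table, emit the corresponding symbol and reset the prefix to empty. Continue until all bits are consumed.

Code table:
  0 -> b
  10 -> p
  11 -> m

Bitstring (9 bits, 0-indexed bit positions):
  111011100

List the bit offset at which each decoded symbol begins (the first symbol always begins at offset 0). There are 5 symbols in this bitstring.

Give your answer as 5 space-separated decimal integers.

Bit 0: prefix='1' (no match yet)
Bit 1: prefix='11' -> emit 'm', reset
Bit 2: prefix='1' (no match yet)
Bit 3: prefix='10' -> emit 'p', reset
Bit 4: prefix='1' (no match yet)
Bit 5: prefix='11' -> emit 'm', reset
Bit 6: prefix='1' (no match yet)
Bit 7: prefix='10' -> emit 'p', reset
Bit 8: prefix='0' -> emit 'b', reset

Answer: 0 2 4 6 8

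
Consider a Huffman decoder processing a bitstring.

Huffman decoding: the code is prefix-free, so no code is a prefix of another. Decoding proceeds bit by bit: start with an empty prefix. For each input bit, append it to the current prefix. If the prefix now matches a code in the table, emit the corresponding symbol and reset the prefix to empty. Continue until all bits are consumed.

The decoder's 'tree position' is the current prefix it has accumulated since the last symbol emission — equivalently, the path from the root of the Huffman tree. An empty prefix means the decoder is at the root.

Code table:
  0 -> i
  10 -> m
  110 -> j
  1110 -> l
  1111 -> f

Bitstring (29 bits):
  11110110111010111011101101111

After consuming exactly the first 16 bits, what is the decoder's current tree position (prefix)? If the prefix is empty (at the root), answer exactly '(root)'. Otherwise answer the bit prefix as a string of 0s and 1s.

Answer: 11

Derivation:
Bit 0: prefix='1' (no match yet)
Bit 1: prefix='11' (no match yet)
Bit 2: prefix='111' (no match yet)
Bit 3: prefix='1111' -> emit 'f', reset
Bit 4: prefix='0' -> emit 'i', reset
Bit 5: prefix='1' (no match yet)
Bit 6: prefix='11' (no match yet)
Bit 7: prefix='110' -> emit 'j', reset
Bit 8: prefix='1' (no match yet)
Bit 9: prefix='11' (no match yet)
Bit 10: prefix='111' (no match yet)
Bit 11: prefix='1110' -> emit 'l', reset
Bit 12: prefix='1' (no match yet)
Bit 13: prefix='10' -> emit 'm', reset
Bit 14: prefix='1' (no match yet)
Bit 15: prefix='11' (no match yet)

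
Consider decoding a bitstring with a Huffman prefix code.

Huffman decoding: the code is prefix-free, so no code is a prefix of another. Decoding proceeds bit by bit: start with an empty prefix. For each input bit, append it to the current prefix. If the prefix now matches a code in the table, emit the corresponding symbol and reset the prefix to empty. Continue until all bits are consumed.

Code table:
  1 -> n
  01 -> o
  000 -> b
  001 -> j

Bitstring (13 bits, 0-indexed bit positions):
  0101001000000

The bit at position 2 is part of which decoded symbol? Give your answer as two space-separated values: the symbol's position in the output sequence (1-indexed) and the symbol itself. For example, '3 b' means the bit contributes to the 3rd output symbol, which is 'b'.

Answer: 2 o

Derivation:
Bit 0: prefix='0' (no match yet)
Bit 1: prefix='01' -> emit 'o', reset
Bit 2: prefix='0' (no match yet)
Bit 3: prefix='01' -> emit 'o', reset
Bit 4: prefix='0' (no match yet)
Bit 5: prefix='00' (no match yet)
Bit 6: prefix='001' -> emit 'j', reset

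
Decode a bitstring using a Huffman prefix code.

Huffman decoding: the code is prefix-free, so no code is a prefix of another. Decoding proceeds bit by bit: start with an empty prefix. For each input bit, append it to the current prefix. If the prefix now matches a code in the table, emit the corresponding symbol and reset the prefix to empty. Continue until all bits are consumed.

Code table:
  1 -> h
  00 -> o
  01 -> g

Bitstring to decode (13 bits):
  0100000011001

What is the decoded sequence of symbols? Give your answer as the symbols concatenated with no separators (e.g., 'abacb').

Bit 0: prefix='0' (no match yet)
Bit 1: prefix='01' -> emit 'g', reset
Bit 2: prefix='0' (no match yet)
Bit 3: prefix='00' -> emit 'o', reset
Bit 4: prefix='0' (no match yet)
Bit 5: prefix='00' -> emit 'o', reset
Bit 6: prefix='0' (no match yet)
Bit 7: prefix='00' -> emit 'o', reset
Bit 8: prefix='1' -> emit 'h', reset
Bit 9: prefix='1' -> emit 'h', reset
Bit 10: prefix='0' (no match yet)
Bit 11: prefix='00' -> emit 'o', reset
Bit 12: prefix='1' -> emit 'h', reset

Answer: gooohhoh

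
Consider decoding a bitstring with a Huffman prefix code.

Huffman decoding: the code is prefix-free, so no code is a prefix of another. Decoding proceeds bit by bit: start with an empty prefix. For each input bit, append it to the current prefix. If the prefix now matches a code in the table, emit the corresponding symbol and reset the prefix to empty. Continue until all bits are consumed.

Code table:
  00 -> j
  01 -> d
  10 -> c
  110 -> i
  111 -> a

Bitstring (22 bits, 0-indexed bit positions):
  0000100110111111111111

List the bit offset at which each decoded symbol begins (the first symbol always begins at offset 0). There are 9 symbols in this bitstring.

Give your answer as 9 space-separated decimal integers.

Bit 0: prefix='0' (no match yet)
Bit 1: prefix='00' -> emit 'j', reset
Bit 2: prefix='0' (no match yet)
Bit 3: prefix='00' -> emit 'j', reset
Bit 4: prefix='1' (no match yet)
Bit 5: prefix='10' -> emit 'c', reset
Bit 6: prefix='0' (no match yet)
Bit 7: prefix='01' -> emit 'd', reset
Bit 8: prefix='1' (no match yet)
Bit 9: prefix='10' -> emit 'c', reset
Bit 10: prefix='1' (no match yet)
Bit 11: prefix='11' (no match yet)
Bit 12: prefix='111' -> emit 'a', reset
Bit 13: prefix='1' (no match yet)
Bit 14: prefix='11' (no match yet)
Bit 15: prefix='111' -> emit 'a', reset
Bit 16: prefix='1' (no match yet)
Bit 17: prefix='11' (no match yet)
Bit 18: prefix='111' -> emit 'a', reset
Bit 19: prefix='1' (no match yet)
Bit 20: prefix='11' (no match yet)
Bit 21: prefix='111' -> emit 'a', reset

Answer: 0 2 4 6 8 10 13 16 19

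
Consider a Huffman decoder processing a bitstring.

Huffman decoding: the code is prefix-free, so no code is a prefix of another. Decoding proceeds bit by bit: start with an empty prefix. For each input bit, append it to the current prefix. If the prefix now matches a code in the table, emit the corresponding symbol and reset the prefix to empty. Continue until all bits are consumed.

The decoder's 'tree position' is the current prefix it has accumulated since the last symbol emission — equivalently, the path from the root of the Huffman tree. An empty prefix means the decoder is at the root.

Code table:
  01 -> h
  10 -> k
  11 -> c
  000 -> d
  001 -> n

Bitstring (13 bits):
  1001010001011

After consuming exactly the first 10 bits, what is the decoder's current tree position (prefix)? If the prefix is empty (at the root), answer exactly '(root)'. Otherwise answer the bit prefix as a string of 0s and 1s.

Bit 0: prefix='1' (no match yet)
Bit 1: prefix='10' -> emit 'k', reset
Bit 2: prefix='0' (no match yet)
Bit 3: prefix='01' -> emit 'h', reset
Bit 4: prefix='0' (no match yet)
Bit 5: prefix='01' -> emit 'h', reset
Bit 6: prefix='0' (no match yet)
Bit 7: prefix='00' (no match yet)
Bit 8: prefix='000' -> emit 'd', reset
Bit 9: prefix='1' (no match yet)

Answer: 1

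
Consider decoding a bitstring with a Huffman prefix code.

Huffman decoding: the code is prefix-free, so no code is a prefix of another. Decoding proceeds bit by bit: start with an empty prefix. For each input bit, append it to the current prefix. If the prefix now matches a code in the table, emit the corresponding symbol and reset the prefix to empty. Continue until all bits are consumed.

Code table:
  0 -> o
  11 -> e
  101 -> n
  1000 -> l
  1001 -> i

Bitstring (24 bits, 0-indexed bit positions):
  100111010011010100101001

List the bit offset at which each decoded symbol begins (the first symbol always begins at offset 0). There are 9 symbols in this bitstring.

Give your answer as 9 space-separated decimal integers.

Bit 0: prefix='1' (no match yet)
Bit 1: prefix='10' (no match yet)
Bit 2: prefix='100' (no match yet)
Bit 3: prefix='1001' -> emit 'i', reset
Bit 4: prefix='1' (no match yet)
Bit 5: prefix='11' -> emit 'e', reset
Bit 6: prefix='0' -> emit 'o', reset
Bit 7: prefix='1' (no match yet)
Bit 8: prefix='10' (no match yet)
Bit 9: prefix='100' (no match yet)
Bit 10: prefix='1001' -> emit 'i', reset
Bit 11: prefix='1' (no match yet)
Bit 12: prefix='10' (no match yet)
Bit 13: prefix='101' -> emit 'n', reset
Bit 14: prefix='0' -> emit 'o', reset
Bit 15: prefix='1' (no match yet)
Bit 16: prefix='10' (no match yet)
Bit 17: prefix='100' (no match yet)
Bit 18: prefix='1001' -> emit 'i', reset
Bit 19: prefix='0' -> emit 'o', reset
Bit 20: prefix='1' (no match yet)
Bit 21: prefix='10' (no match yet)
Bit 22: prefix='100' (no match yet)
Bit 23: prefix='1001' -> emit 'i', reset

Answer: 0 4 6 7 11 14 15 19 20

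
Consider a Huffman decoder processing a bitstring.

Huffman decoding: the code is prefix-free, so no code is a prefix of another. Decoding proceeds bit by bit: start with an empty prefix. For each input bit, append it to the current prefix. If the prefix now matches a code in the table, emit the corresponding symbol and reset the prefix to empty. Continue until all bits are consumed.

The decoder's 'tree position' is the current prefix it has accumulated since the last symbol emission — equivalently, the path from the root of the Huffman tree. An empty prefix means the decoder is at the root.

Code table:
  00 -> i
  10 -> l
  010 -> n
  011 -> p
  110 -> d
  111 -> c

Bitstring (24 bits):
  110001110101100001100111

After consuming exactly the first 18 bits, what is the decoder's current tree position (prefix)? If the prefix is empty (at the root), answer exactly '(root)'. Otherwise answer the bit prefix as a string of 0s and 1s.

Answer: 01

Derivation:
Bit 0: prefix='1' (no match yet)
Bit 1: prefix='11' (no match yet)
Bit 2: prefix='110' -> emit 'd', reset
Bit 3: prefix='0' (no match yet)
Bit 4: prefix='00' -> emit 'i', reset
Bit 5: prefix='1' (no match yet)
Bit 6: prefix='11' (no match yet)
Bit 7: prefix='111' -> emit 'c', reset
Bit 8: prefix='0' (no match yet)
Bit 9: prefix='01' (no match yet)
Bit 10: prefix='010' -> emit 'n', reset
Bit 11: prefix='1' (no match yet)
Bit 12: prefix='11' (no match yet)
Bit 13: prefix='110' -> emit 'd', reset
Bit 14: prefix='0' (no match yet)
Bit 15: prefix='00' -> emit 'i', reset
Bit 16: prefix='0' (no match yet)
Bit 17: prefix='01' (no match yet)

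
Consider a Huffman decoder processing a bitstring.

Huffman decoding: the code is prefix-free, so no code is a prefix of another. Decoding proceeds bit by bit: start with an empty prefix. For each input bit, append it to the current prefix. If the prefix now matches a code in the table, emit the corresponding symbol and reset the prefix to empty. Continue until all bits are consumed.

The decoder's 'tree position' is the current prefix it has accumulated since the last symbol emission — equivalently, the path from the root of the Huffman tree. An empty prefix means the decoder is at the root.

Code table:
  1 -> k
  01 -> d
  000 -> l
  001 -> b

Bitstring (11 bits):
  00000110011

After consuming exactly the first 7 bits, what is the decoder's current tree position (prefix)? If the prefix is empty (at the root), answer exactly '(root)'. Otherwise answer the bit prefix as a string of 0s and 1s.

Answer: (root)

Derivation:
Bit 0: prefix='0' (no match yet)
Bit 1: prefix='00' (no match yet)
Bit 2: prefix='000' -> emit 'l', reset
Bit 3: prefix='0' (no match yet)
Bit 4: prefix='00' (no match yet)
Bit 5: prefix='001' -> emit 'b', reset
Bit 6: prefix='1' -> emit 'k', reset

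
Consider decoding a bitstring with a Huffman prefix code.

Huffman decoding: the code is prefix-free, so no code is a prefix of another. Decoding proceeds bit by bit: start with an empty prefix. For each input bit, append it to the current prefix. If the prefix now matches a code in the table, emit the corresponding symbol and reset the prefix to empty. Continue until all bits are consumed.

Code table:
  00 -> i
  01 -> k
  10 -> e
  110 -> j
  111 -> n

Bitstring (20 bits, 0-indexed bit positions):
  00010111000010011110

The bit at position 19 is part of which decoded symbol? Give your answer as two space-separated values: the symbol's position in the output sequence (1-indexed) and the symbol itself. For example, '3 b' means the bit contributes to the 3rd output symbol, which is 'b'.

Bit 0: prefix='0' (no match yet)
Bit 1: prefix='00' -> emit 'i', reset
Bit 2: prefix='0' (no match yet)
Bit 3: prefix='01' -> emit 'k', reset
Bit 4: prefix='0' (no match yet)
Bit 5: prefix='01' -> emit 'k', reset
Bit 6: prefix='1' (no match yet)
Bit 7: prefix='11' (no match yet)
Bit 8: prefix='110' -> emit 'j', reset
Bit 9: prefix='0' (no match yet)
Bit 10: prefix='00' -> emit 'i', reset
Bit 11: prefix='0' (no match yet)
Bit 12: prefix='01' -> emit 'k', reset
Bit 13: prefix='0' (no match yet)
Bit 14: prefix='00' -> emit 'i', reset
Bit 15: prefix='1' (no match yet)
Bit 16: prefix='11' (no match yet)
Bit 17: prefix='111' -> emit 'n', reset
Bit 18: prefix='1' (no match yet)
Bit 19: prefix='10' -> emit 'e', reset

Answer: 9 e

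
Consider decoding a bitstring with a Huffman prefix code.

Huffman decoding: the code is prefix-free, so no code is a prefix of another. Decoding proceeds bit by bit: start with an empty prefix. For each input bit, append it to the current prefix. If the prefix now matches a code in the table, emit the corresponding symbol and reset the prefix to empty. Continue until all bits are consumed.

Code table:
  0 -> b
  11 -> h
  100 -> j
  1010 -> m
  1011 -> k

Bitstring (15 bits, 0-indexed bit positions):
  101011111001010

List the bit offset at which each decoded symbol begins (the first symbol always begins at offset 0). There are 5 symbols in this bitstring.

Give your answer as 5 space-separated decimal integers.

Answer: 0 4 6 8 11

Derivation:
Bit 0: prefix='1' (no match yet)
Bit 1: prefix='10' (no match yet)
Bit 2: prefix='101' (no match yet)
Bit 3: prefix='1010' -> emit 'm', reset
Bit 4: prefix='1' (no match yet)
Bit 5: prefix='11' -> emit 'h', reset
Bit 6: prefix='1' (no match yet)
Bit 7: prefix='11' -> emit 'h', reset
Bit 8: prefix='1' (no match yet)
Bit 9: prefix='10' (no match yet)
Bit 10: prefix='100' -> emit 'j', reset
Bit 11: prefix='1' (no match yet)
Bit 12: prefix='10' (no match yet)
Bit 13: prefix='101' (no match yet)
Bit 14: prefix='1010' -> emit 'm', reset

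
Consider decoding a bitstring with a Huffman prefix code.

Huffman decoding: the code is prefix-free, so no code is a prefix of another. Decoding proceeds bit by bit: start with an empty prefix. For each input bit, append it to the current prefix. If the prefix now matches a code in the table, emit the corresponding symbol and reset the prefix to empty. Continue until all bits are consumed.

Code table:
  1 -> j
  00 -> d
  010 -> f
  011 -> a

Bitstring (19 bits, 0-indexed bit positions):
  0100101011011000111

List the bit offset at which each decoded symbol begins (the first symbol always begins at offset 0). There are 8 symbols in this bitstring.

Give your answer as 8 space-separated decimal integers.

Bit 0: prefix='0' (no match yet)
Bit 1: prefix='01' (no match yet)
Bit 2: prefix='010' -> emit 'f', reset
Bit 3: prefix='0' (no match yet)
Bit 4: prefix='01' (no match yet)
Bit 5: prefix='010' -> emit 'f', reset
Bit 6: prefix='1' -> emit 'j', reset
Bit 7: prefix='0' (no match yet)
Bit 8: prefix='01' (no match yet)
Bit 9: prefix='011' -> emit 'a', reset
Bit 10: prefix='0' (no match yet)
Bit 11: prefix='01' (no match yet)
Bit 12: prefix='011' -> emit 'a', reset
Bit 13: prefix='0' (no match yet)
Bit 14: prefix='00' -> emit 'd', reset
Bit 15: prefix='0' (no match yet)
Bit 16: prefix='01' (no match yet)
Bit 17: prefix='011' -> emit 'a', reset
Bit 18: prefix='1' -> emit 'j', reset

Answer: 0 3 6 7 10 13 15 18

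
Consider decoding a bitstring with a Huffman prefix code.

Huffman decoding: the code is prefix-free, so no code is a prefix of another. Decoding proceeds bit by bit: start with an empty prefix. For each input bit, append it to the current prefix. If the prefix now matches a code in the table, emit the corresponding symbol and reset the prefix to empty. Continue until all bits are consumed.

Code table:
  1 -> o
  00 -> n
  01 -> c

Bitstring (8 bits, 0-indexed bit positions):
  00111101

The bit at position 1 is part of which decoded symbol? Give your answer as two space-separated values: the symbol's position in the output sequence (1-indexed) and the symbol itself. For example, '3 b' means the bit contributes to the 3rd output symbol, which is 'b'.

Bit 0: prefix='0' (no match yet)
Bit 1: prefix='00' -> emit 'n', reset
Bit 2: prefix='1' -> emit 'o', reset
Bit 3: prefix='1' -> emit 'o', reset
Bit 4: prefix='1' -> emit 'o', reset
Bit 5: prefix='1' -> emit 'o', reset

Answer: 1 n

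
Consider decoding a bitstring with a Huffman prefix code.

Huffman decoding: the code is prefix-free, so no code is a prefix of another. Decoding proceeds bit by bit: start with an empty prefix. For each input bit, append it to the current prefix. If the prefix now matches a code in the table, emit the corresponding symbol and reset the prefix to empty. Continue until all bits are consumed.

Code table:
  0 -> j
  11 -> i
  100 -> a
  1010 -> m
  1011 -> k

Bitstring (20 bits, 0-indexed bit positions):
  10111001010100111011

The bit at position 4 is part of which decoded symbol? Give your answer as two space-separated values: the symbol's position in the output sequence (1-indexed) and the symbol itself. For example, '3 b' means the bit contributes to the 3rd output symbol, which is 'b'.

Answer: 2 a

Derivation:
Bit 0: prefix='1' (no match yet)
Bit 1: prefix='10' (no match yet)
Bit 2: prefix='101' (no match yet)
Bit 3: prefix='1011' -> emit 'k', reset
Bit 4: prefix='1' (no match yet)
Bit 5: prefix='10' (no match yet)
Bit 6: prefix='100' -> emit 'a', reset
Bit 7: prefix='1' (no match yet)
Bit 8: prefix='10' (no match yet)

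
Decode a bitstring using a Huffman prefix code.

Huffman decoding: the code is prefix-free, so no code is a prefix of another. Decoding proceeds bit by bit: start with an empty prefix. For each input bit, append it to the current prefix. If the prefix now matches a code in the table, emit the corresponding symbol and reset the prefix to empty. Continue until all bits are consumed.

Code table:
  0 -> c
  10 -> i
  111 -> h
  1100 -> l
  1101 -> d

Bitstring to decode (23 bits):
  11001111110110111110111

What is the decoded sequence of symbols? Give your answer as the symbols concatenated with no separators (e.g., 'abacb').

Bit 0: prefix='1' (no match yet)
Bit 1: prefix='11' (no match yet)
Bit 2: prefix='110' (no match yet)
Bit 3: prefix='1100' -> emit 'l', reset
Bit 4: prefix='1' (no match yet)
Bit 5: prefix='11' (no match yet)
Bit 6: prefix='111' -> emit 'h', reset
Bit 7: prefix='1' (no match yet)
Bit 8: prefix='11' (no match yet)
Bit 9: prefix='111' -> emit 'h', reset
Bit 10: prefix='0' -> emit 'c', reset
Bit 11: prefix='1' (no match yet)
Bit 12: prefix='11' (no match yet)
Bit 13: prefix='110' (no match yet)
Bit 14: prefix='1101' -> emit 'd', reset
Bit 15: prefix='1' (no match yet)
Bit 16: prefix='11' (no match yet)
Bit 17: prefix='111' -> emit 'h', reset
Bit 18: prefix='1' (no match yet)
Bit 19: prefix='10' -> emit 'i', reset
Bit 20: prefix='1' (no match yet)
Bit 21: prefix='11' (no match yet)
Bit 22: prefix='111' -> emit 'h', reset

Answer: lhhcdhih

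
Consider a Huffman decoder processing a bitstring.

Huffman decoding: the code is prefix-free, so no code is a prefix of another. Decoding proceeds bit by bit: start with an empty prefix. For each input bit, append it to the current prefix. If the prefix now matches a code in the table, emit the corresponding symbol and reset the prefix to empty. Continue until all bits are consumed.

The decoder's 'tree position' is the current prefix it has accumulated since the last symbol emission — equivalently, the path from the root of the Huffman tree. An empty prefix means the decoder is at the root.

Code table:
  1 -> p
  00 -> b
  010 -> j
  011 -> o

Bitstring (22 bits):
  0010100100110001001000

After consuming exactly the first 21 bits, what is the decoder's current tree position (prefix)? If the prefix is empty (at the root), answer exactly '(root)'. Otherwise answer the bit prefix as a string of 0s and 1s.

Bit 0: prefix='0' (no match yet)
Bit 1: prefix='00' -> emit 'b', reset
Bit 2: prefix='1' -> emit 'p', reset
Bit 3: prefix='0' (no match yet)
Bit 4: prefix='01' (no match yet)
Bit 5: prefix='010' -> emit 'j', reset
Bit 6: prefix='0' (no match yet)
Bit 7: prefix='01' (no match yet)
Bit 8: prefix='010' -> emit 'j', reset
Bit 9: prefix='0' (no match yet)
Bit 10: prefix='01' (no match yet)
Bit 11: prefix='011' -> emit 'o', reset
Bit 12: prefix='0' (no match yet)
Bit 13: prefix='00' -> emit 'b', reset
Bit 14: prefix='0' (no match yet)
Bit 15: prefix='01' (no match yet)
Bit 16: prefix='010' -> emit 'j', reset
Bit 17: prefix='0' (no match yet)
Bit 18: prefix='01' (no match yet)
Bit 19: prefix='010' -> emit 'j', reset
Bit 20: prefix='0' (no match yet)

Answer: 0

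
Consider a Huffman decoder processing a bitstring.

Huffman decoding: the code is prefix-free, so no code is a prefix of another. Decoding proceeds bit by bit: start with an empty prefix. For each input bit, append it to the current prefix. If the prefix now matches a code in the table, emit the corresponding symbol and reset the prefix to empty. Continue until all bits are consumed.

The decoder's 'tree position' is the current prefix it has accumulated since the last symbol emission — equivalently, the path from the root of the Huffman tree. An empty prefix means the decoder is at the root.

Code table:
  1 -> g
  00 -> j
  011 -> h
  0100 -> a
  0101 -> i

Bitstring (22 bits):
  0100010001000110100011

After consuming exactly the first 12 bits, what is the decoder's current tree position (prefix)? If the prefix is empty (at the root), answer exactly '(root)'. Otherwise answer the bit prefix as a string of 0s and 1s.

Answer: (root)

Derivation:
Bit 0: prefix='0' (no match yet)
Bit 1: prefix='01' (no match yet)
Bit 2: prefix='010' (no match yet)
Bit 3: prefix='0100' -> emit 'a', reset
Bit 4: prefix='0' (no match yet)
Bit 5: prefix='01' (no match yet)
Bit 6: prefix='010' (no match yet)
Bit 7: prefix='0100' -> emit 'a', reset
Bit 8: prefix='0' (no match yet)
Bit 9: prefix='01' (no match yet)
Bit 10: prefix='010' (no match yet)
Bit 11: prefix='0100' -> emit 'a', reset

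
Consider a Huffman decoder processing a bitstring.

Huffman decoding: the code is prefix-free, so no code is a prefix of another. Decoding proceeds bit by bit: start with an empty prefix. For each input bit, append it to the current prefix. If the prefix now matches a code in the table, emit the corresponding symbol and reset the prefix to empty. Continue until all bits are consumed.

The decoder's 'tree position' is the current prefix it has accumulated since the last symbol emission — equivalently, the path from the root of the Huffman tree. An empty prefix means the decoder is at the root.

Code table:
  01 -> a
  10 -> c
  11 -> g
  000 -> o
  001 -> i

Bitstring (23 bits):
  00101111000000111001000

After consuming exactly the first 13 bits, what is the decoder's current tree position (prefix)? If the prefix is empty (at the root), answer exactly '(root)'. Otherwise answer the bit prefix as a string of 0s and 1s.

Bit 0: prefix='0' (no match yet)
Bit 1: prefix='00' (no match yet)
Bit 2: prefix='001' -> emit 'i', reset
Bit 3: prefix='0' (no match yet)
Bit 4: prefix='01' -> emit 'a', reset
Bit 5: prefix='1' (no match yet)
Bit 6: prefix='11' -> emit 'g', reset
Bit 7: prefix='1' (no match yet)
Bit 8: prefix='10' -> emit 'c', reset
Bit 9: prefix='0' (no match yet)
Bit 10: prefix='00' (no match yet)
Bit 11: prefix='000' -> emit 'o', reset
Bit 12: prefix='0' (no match yet)

Answer: 0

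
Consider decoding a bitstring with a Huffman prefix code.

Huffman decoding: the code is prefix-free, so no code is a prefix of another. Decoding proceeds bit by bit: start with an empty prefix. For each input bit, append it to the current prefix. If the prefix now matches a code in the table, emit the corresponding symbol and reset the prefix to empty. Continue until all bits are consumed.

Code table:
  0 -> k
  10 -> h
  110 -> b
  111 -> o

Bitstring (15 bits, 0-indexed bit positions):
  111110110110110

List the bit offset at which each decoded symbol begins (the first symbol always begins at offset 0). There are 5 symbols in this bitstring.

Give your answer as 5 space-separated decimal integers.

Answer: 0 3 6 9 12

Derivation:
Bit 0: prefix='1' (no match yet)
Bit 1: prefix='11' (no match yet)
Bit 2: prefix='111' -> emit 'o', reset
Bit 3: prefix='1' (no match yet)
Bit 4: prefix='11' (no match yet)
Bit 5: prefix='110' -> emit 'b', reset
Bit 6: prefix='1' (no match yet)
Bit 7: prefix='11' (no match yet)
Bit 8: prefix='110' -> emit 'b', reset
Bit 9: prefix='1' (no match yet)
Bit 10: prefix='11' (no match yet)
Bit 11: prefix='110' -> emit 'b', reset
Bit 12: prefix='1' (no match yet)
Bit 13: prefix='11' (no match yet)
Bit 14: prefix='110' -> emit 'b', reset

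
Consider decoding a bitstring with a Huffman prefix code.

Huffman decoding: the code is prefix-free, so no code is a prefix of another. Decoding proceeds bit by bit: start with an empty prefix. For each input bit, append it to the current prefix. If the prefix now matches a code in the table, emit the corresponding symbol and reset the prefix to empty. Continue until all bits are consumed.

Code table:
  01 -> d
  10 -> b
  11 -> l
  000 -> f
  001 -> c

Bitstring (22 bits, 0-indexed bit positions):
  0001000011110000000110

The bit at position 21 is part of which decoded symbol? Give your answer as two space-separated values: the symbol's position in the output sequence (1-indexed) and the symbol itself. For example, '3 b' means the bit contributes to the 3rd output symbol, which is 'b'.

Bit 0: prefix='0' (no match yet)
Bit 1: prefix='00' (no match yet)
Bit 2: prefix='000' -> emit 'f', reset
Bit 3: prefix='1' (no match yet)
Bit 4: prefix='10' -> emit 'b', reset
Bit 5: prefix='0' (no match yet)
Bit 6: prefix='00' (no match yet)
Bit 7: prefix='000' -> emit 'f', reset
Bit 8: prefix='1' (no match yet)
Bit 9: prefix='11' -> emit 'l', reset
Bit 10: prefix='1' (no match yet)
Bit 11: prefix='11' -> emit 'l', reset
Bit 12: prefix='0' (no match yet)
Bit 13: prefix='00' (no match yet)
Bit 14: prefix='000' -> emit 'f', reset
Bit 15: prefix='0' (no match yet)
Bit 16: prefix='00' (no match yet)
Bit 17: prefix='000' -> emit 'f', reset
Bit 18: prefix='0' (no match yet)
Bit 19: prefix='01' -> emit 'd', reset
Bit 20: prefix='1' (no match yet)
Bit 21: prefix='10' -> emit 'b', reset

Answer: 9 b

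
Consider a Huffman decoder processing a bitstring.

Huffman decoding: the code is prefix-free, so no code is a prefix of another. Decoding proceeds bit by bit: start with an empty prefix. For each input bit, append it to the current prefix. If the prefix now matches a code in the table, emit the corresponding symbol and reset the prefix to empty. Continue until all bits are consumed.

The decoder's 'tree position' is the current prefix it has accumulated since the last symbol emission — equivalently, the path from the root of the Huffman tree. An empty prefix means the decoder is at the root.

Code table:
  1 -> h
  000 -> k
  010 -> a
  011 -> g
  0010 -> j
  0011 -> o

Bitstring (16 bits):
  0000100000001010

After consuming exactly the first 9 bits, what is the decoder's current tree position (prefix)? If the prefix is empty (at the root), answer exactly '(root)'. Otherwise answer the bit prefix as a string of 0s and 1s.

Bit 0: prefix='0' (no match yet)
Bit 1: prefix='00' (no match yet)
Bit 2: prefix='000' -> emit 'k', reset
Bit 3: prefix='0' (no match yet)
Bit 4: prefix='01' (no match yet)
Bit 5: prefix='010' -> emit 'a', reset
Bit 6: prefix='0' (no match yet)
Bit 7: prefix='00' (no match yet)
Bit 8: prefix='000' -> emit 'k', reset

Answer: (root)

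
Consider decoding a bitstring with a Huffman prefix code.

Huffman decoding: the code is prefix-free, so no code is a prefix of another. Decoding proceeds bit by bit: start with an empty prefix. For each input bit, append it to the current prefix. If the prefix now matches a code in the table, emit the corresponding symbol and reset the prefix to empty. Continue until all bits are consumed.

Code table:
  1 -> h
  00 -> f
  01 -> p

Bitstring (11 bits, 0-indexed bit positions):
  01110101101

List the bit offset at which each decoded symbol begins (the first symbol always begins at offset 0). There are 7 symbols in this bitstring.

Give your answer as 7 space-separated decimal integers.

Answer: 0 2 3 4 6 8 9

Derivation:
Bit 0: prefix='0' (no match yet)
Bit 1: prefix='01' -> emit 'p', reset
Bit 2: prefix='1' -> emit 'h', reset
Bit 3: prefix='1' -> emit 'h', reset
Bit 4: prefix='0' (no match yet)
Bit 5: prefix='01' -> emit 'p', reset
Bit 6: prefix='0' (no match yet)
Bit 7: prefix='01' -> emit 'p', reset
Bit 8: prefix='1' -> emit 'h', reset
Bit 9: prefix='0' (no match yet)
Bit 10: prefix='01' -> emit 'p', reset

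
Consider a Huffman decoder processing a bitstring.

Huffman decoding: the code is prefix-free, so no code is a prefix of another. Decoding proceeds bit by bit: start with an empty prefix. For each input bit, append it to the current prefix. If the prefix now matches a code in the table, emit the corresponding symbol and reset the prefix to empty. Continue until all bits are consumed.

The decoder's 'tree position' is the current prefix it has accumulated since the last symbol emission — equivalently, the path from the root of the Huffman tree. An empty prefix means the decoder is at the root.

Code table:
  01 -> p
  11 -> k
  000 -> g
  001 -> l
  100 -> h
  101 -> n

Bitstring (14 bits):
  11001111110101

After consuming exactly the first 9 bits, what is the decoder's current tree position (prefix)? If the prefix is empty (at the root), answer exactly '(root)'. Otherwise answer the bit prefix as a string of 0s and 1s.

Answer: (root)

Derivation:
Bit 0: prefix='1' (no match yet)
Bit 1: prefix='11' -> emit 'k', reset
Bit 2: prefix='0' (no match yet)
Bit 3: prefix='00' (no match yet)
Bit 4: prefix='001' -> emit 'l', reset
Bit 5: prefix='1' (no match yet)
Bit 6: prefix='11' -> emit 'k', reset
Bit 7: prefix='1' (no match yet)
Bit 8: prefix='11' -> emit 'k', reset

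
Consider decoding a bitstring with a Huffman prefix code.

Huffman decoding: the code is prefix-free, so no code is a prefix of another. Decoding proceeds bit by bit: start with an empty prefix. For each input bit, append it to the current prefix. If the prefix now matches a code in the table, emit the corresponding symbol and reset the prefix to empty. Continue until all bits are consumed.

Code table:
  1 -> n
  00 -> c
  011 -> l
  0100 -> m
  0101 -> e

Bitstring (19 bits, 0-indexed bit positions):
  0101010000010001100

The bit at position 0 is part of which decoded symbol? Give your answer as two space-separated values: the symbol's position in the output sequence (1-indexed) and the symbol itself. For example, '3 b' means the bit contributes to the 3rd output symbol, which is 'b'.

Answer: 1 e

Derivation:
Bit 0: prefix='0' (no match yet)
Bit 1: prefix='01' (no match yet)
Bit 2: prefix='010' (no match yet)
Bit 3: prefix='0101' -> emit 'e', reset
Bit 4: prefix='0' (no match yet)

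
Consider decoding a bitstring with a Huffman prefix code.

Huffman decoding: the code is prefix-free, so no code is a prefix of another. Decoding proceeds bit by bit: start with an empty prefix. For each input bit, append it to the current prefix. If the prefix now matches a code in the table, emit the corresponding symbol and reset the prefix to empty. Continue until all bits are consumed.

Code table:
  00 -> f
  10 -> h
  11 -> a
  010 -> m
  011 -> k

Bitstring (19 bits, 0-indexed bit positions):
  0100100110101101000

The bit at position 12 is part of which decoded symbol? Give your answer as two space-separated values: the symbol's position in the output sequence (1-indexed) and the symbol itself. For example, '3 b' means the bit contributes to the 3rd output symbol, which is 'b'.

Answer: 5 a

Derivation:
Bit 0: prefix='0' (no match yet)
Bit 1: prefix='01' (no match yet)
Bit 2: prefix='010' -> emit 'm', reset
Bit 3: prefix='0' (no match yet)
Bit 4: prefix='01' (no match yet)
Bit 5: prefix='010' -> emit 'm', reset
Bit 6: prefix='0' (no match yet)
Bit 7: prefix='01' (no match yet)
Bit 8: prefix='011' -> emit 'k', reset
Bit 9: prefix='0' (no match yet)
Bit 10: prefix='01' (no match yet)
Bit 11: prefix='010' -> emit 'm', reset
Bit 12: prefix='1' (no match yet)
Bit 13: prefix='11' -> emit 'a', reset
Bit 14: prefix='0' (no match yet)
Bit 15: prefix='01' (no match yet)
Bit 16: prefix='010' -> emit 'm', reset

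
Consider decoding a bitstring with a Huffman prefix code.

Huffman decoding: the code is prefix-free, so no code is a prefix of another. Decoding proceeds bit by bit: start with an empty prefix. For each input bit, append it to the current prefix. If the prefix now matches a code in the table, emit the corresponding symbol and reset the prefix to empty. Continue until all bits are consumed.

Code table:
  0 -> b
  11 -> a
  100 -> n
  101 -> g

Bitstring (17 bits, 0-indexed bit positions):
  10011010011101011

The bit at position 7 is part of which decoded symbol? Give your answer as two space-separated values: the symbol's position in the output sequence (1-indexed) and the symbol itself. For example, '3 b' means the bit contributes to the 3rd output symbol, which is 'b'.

Answer: 4 n

Derivation:
Bit 0: prefix='1' (no match yet)
Bit 1: prefix='10' (no match yet)
Bit 2: prefix='100' -> emit 'n', reset
Bit 3: prefix='1' (no match yet)
Bit 4: prefix='11' -> emit 'a', reset
Bit 5: prefix='0' -> emit 'b', reset
Bit 6: prefix='1' (no match yet)
Bit 7: prefix='10' (no match yet)
Bit 8: prefix='100' -> emit 'n', reset
Bit 9: prefix='1' (no match yet)
Bit 10: prefix='11' -> emit 'a', reset
Bit 11: prefix='1' (no match yet)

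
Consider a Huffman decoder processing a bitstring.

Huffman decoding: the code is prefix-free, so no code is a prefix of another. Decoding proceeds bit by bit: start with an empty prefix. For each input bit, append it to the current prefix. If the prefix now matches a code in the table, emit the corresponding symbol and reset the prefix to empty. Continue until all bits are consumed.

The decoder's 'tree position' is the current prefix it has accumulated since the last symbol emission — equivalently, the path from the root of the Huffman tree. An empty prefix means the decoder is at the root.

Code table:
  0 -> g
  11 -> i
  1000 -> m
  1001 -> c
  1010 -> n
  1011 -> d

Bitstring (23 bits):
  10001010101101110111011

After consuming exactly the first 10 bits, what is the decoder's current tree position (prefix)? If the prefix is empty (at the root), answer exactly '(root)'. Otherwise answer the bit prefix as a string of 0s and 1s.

Answer: 10

Derivation:
Bit 0: prefix='1' (no match yet)
Bit 1: prefix='10' (no match yet)
Bit 2: prefix='100' (no match yet)
Bit 3: prefix='1000' -> emit 'm', reset
Bit 4: prefix='1' (no match yet)
Bit 5: prefix='10' (no match yet)
Bit 6: prefix='101' (no match yet)
Bit 7: prefix='1010' -> emit 'n', reset
Bit 8: prefix='1' (no match yet)
Bit 9: prefix='10' (no match yet)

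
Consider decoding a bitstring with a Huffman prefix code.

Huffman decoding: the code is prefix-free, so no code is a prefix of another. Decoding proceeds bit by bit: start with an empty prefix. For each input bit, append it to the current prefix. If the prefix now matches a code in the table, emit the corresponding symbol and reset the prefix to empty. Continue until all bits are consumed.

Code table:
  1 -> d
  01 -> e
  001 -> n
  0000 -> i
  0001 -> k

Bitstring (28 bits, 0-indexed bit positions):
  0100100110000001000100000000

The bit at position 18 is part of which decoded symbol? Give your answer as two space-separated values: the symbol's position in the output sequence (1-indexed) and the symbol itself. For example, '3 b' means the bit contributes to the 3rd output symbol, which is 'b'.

Bit 0: prefix='0' (no match yet)
Bit 1: prefix='01' -> emit 'e', reset
Bit 2: prefix='0' (no match yet)
Bit 3: prefix='00' (no match yet)
Bit 4: prefix='001' -> emit 'n', reset
Bit 5: prefix='0' (no match yet)
Bit 6: prefix='00' (no match yet)
Bit 7: prefix='001' -> emit 'n', reset
Bit 8: prefix='1' -> emit 'd', reset
Bit 9: prefix='0' (no match yet)
Bit 10: prefix='00' (no match yet)
Bit 11: prefix='000' (no match yet)
Bit 12: prefix='0000' -> emit 'i', reset
Bit 13: prefix='0' (no match yet)
Bit 14: prefix='00' (no match yet)
Bit 15: prefix='001' -> emit 'n', reset
Bit 16: prefix='0' (no match yet)
Bit 17: prefix='00' (no match yet)
Bit 18: prefix='000' (no match yet)
Bit 19: prefix='0001' -> emit 'k', reset
Bit 20: prefix='0' (no match yet)
Bit 21: prefix='00' (no match yet)
Bit 22: prefix='000' (no match yet)

Answer: 7 k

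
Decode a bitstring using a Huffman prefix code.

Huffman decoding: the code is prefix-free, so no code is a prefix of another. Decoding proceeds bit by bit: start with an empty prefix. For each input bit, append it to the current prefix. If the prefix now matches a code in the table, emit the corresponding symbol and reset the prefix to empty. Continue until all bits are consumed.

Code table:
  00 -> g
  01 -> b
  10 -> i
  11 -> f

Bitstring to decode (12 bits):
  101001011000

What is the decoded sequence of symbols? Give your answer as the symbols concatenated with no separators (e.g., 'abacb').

Bit 0: prefix='1' (no match yet)
Bit 1: prefix='10' -> emit 'i', reset
Bit 2: prefix='1' (no match yet)
Bit 3: prefix='10' -> emit 'i', reset
Bit 4: prefix='0' (no match yet)
Bit 5: prefix='01' -> emit 'b', reset
Bit 6: prefix='0' (no match yet)
Bit 7: prefix='01' -> emit 'b', reset
Bit 8: prefix='1' (no match yet)
Bit 9: prefix='10' -> emit 'i', reset
Bit 10: prefix='0' (no match yet)
Bit 11: prefix='00' -> emit 'g', reset

Answer: iibbig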